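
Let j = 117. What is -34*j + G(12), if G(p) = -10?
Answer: -3988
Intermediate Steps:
-34*j + G(12) = -34*117 - 10 = -3978 - 10 = -3988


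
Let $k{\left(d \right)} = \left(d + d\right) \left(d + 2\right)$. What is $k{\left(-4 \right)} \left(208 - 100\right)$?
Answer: $1728$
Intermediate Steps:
$k{\left(d \right)} = 2 d \left(2 + d\right)$
$k{\left(-4 \right)} \left(208 - 100\right) = 2 \left(-4\right) \left(2 - 4\right) \left(208 - 100\right) = 2 \left(-4\right) \left(-2\right) 108 = 16 \cdot 108 = 1728$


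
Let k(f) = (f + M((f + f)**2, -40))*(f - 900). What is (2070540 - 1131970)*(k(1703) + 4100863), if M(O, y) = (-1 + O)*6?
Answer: 52464459361175140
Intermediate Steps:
M(O, y) = -6 + 6*O
k(f) = (-900 + f)*(-6 + f + 24*f**2) (k(f) = (f + (-6 + 6*(f + f)**2))*(f - 900) = (f + (-6 + 6*(2*f)**2))*(-900 + f) = (f + (-6 + 6*(4*f**2)))*(-900 + f) = (f + (-6 + 24*f**2))*(-900 + f) = (-6 + f + 24*f**2)*(-900 + f) = (-900 + f)*(-6 + f + 24*f**2))
(2070540 - 1131970)*(k(1703) + 4100863) = (2070540 - 1131970)*((5400 - 21599*1703**2 - 906*1703 + 24*1703**3) + 4100863) = 938570*((5400 - 21599*2900209 - 1542918 + 24*4939055927) + 4100863) = 938570*((5400 - 62641614191 - 1542918 + 118537342248) + 4100863) = 938570*(55894190539 + 4100863) = 938570*55898291402 = 52464459361175140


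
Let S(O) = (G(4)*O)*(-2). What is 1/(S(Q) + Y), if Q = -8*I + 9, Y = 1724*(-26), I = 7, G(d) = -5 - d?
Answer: -1/45670 ≈ -2.1896e-5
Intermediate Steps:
Y = -44824
Q = -47 (Q = -8*7 + 9 = -56 + 9 = -47)
S(O) = 18*O (S(O) = ((-5 - 1*4)*O)*(-2) = ((-5 - 4)*O)*(-2) = -9*O*(-2) = 18*O)
1/(S(Q) + Y) = 1/(18*(-47) - 44824) = 1/(-846 - 44824) = 1/(-45670) = -1/45670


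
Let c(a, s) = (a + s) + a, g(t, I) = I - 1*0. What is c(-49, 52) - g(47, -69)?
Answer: 23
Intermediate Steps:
g(t, I) = I (g(t, I) = I + 0 = I)
c(a, s) = s + 2*a
c(-49, 52) - g(47, -69) = (52 + 2*(-49)) - 1*(-69) = (52 - 98) + 69 = -46 + 69 = 23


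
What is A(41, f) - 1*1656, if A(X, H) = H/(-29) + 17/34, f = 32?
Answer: -96083/58 ≈ -1656.6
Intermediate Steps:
A(X, H) = ½ - H/29 (A(X, H) = H*(-1/29) + 17*(1/34) = -H/29 + ½ = ½ - H/29)
A(41, f) - 1*1656 = (½ - 1/29*32) - 1*1656 = (½ - 32/29) - 1656 = -35/58 - 1656 = -96083/58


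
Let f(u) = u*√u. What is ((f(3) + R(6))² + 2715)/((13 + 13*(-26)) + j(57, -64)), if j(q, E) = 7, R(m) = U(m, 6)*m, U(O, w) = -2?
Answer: -481/53 + 12*√3/53 ≈ -8.6833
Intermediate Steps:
R(m) = -2*m
f(u) = u^(3/2)
((f(3) + R(6))² + 2715)/((13 + 13*(-26)) + j(57, -64)) = ((3^(3/2) - 2*6)² + 2715)/((13 + 13*(-26)) + 7) = ((3*√3 - 12)² + 2715)/((13 - 338) + 7) = ((-12 + 3*√3)² + 2715)/(-325 + 7) = (2715 + (-12 + 3*√3)²)/(-318) = (2715 + (-12 + 3*√3)²)*(-1/318) = -905/106 - (-12 + 3*√3)²/318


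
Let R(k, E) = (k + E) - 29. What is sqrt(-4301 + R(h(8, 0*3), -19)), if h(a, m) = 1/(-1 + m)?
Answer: 5*I*sqrt(174) ≈ 65.955*I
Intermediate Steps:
R(k, E) = -29 + E + k (R(k, E) = (E + k) - 29 = -29 + E + k)
sqrt(-4301 + R(h(8, 0*3), -19)) = sqrt(-4301 + (-29 - 19 + 1/(-1 + 0*3))) = sqrt(-4301 + (-29 - 19 + 1/(-1 + 0))) = sqrt(-4301 + (-29 - 19 + 1/(-1))) = sqrt(-4301 + (-29 - 19 - 1)) = sqrt(-4301 - 49) = sqrt(-4350) = 5*I*sqrt(174)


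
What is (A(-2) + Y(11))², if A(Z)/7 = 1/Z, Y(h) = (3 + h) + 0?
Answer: 441/4 ≈ 110.25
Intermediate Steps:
Y(h) = 3 + h
A(Z) = 7/Z
(A(-2) + Y(11))² = (7/(-2) + (3 + 11))² = (7*(-½) + 14)² = (-7/2 + 14)² = (21/2)² = 441/4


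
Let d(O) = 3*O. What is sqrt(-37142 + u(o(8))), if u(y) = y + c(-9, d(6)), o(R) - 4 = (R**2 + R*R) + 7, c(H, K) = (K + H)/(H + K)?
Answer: I*sqrt(37002) ≈ 192.36*I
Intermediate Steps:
c(H, K) = 1 (c(H, K) = (H + K)/(H + K) = 1)
o(R) = 11 + 2*R**2 (o(R) = 4 + ((R**2 + R*R) + 7) = 4 + ((R**2 + R**2) + 7) = 4 + (2*R**2 + 7) = 4 + (7 + 2*R**2) = 11 + 2*R**2)
u(y) = 1 + y (u(y) = y + 1 = 1 + y)
sqrt(-37142 + u(o(8))) = sqrt(-37142 + (1 + (11 + 2*8**2))) = sqrt(-37142 + (1 + (11 + 2*64))) = sqrt(-37142 + (1 + (11 + 128))) = sqrt(-37142 + (1 + 139)) = sqrt(-37142 + 140) = sqrt(-37002) = I*sqrt(37002)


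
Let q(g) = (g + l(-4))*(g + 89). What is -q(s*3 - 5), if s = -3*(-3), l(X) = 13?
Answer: -3885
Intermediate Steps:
s = 9
q(g) = (13 + g)*(89 + g) (q(g) = (g + 13)*(g + 89) = (13 + g)*(89 + g))
-q(s*3 - 5) = -(1157 + (9*3 - 5)**2 + 102*(9*3 - 5)) = -(1157 + (27 - 5)**2 + 102*(27 - 5)) = -(1157 + 22**2 + 102*22) = -(1157 + 484 + 2244) = -1*3885 = -3885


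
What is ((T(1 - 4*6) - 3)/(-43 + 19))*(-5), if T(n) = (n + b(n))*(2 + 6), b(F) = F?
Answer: -1855/24 ≈ -77.292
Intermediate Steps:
T(n) = 16*n (T(n) = (n + n)*(2 + 6) = (2*n)*8 = 16*n)
((T(1 - 4*6) - 3)/(-43 + 19))*(-5) = ((16*(1 - 4*6) - 3)/(-43 + 19))*(-5) = ((16*(1 - 24) - 3)/(-24))*(-5) = ((16*(-23) - 3)*(-1/24))*(-5) = ((-368 - 3)*(-1/24))*(-5) = -371*(-1/24)*(-5) = (371/24)*(-5) = -1855/24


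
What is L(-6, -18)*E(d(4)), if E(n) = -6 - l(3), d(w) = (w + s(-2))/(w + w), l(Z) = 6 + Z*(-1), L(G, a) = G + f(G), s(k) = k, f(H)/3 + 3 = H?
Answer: 297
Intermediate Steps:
f(H) = -9 + 3*H
L(G, a) = -9 + 4*G (L(G, a) = G + (-9 + 3*G) = -9 + 4*G)
l(Z) = 6 - Z
d(w) = (-2 + w)/(2*w) (d(w) = (w - 2)/(w + w) = (-2 + w)/((2*w)) = (-2 + w)*(1/(2*w)) = (-2 + w)/(2*w))
E(n) = -9 (E(n) = -6 - (6 - 1*3) = -6 - (6 - 3) = -6 - 1*3 = -6 - 3 = -9)
L(-6, -18)*E(d(4)) = (-9 + 4*(-6))*(-9) = (-9 - 24)*(-9) = -33*(-9) = 297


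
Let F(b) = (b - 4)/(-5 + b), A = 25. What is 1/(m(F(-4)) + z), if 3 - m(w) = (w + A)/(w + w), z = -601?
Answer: -16/9801 ≈ -0.0016325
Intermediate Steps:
F(b) = (-4 + b)/(-5 + b)
m(w) = 3 - (25 + w)/(2*w) (m(w) = 3 - (w + 25)/(w + w) = 3 - (25 + w)/(2*w))
1/(m(F(-4)) + z) = 1/(5*(-5 + (-4 - 4)/(-5 - 4))/(2*(((-4 - 4)/(-5 - 4)))) - 601) = 1/(5*(-5 - 8/(-9))/(2*((-8/(-9)))) - 601) = 1/(5*(-5 - 1/9*(-8))/(2*((-1/9*(-8)))) - 601) = 1/(5*(-5 + 8/9)/(2*(8/9)) - 601) = 1/((5/2)*(9/8)*(-37/9) - 601) = 1/(-185/16 - 601) = 1/(-9801/16) = -16/9801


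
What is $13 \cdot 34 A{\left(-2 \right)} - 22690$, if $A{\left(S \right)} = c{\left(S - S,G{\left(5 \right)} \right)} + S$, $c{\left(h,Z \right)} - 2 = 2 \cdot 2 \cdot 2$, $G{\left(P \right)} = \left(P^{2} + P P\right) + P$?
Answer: $-19154$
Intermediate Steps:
$G{\left(P \right)} = P + 2 P^{2}$ ($G{\left(P \right)} = \left(P^{2} + P^{2}\right) + P = 2 P^{2} + P = P + 2 P^{2}$)
$c{\left(h,Z \right)} = 10$ ($c{\left(h,Z \right)} = 2 + 2 \cdot 2 \cdot 2 = 2 + 4 \cdot 2 = 2 + 8 = 10$)
$A{\left(S \right)} = 10 + S$
$13 \cdot 34 A{\left(-2 \right)} - 22690 = 13 \cdot 34 \left(10 - 2\right) - 22690 = 442 \cdot 8 - 22690 = 3536 - 22690 = -19154$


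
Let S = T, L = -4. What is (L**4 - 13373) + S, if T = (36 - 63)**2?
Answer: -12388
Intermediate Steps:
T = 729 (T = (-27)**2 = 729)
S = 729
(L**4 - 13373) + S = ((-4)**4 - 13373) + 729 = (256 - 13373) + 729 = -13117 + 729 = -12388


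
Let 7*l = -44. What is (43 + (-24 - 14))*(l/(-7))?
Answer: 220/49 ≈ 4.4898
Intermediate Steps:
l = -44/7 (l = (⅐)*(-44) = -44/7 ≈ -6.2857)
(43 + (-24 - 14))*(l/(-7)) = (43 + (-24 - 14))*(-44/7/(-7)) = (43 - 38)*(-44/7*(-⅐)) = 5*(44/49) = 220/49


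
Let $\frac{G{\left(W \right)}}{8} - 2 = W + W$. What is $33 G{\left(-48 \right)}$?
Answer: $-24816$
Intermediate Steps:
$G{\left(W \right)} = 16 + 16 W$ ($G{\left(W \right)} = 16 + 8 \left(W + W\right) = 16 + 8 \cdot 2 W = 16 + 16 W$)
$33 G{\left(-48 \right)} = 33 \left(16 + 16 \left(-48\right)\right) = 33 \left(16 - 768\right) = 33 \left(-752\right) = -24816$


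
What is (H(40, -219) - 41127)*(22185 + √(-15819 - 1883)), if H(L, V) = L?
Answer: -911515095 - 41087*I*√17702 ≈ -9.1151e+8 - 5.4666e+6*I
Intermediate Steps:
(H(40, -219) - 41127)*(22185 + √(-15819 - 1883)) = (40 - 41127)*(22185 + √(-15819 - 1883)) = -41087*(22185 + √(-17702)) = -41087*(22185 + I*√17702) = -911515095 - 41087*I*√17702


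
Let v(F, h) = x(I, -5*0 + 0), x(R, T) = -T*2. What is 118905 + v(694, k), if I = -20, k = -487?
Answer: 118905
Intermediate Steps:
x(R, T) = -2*T
v(F, h) = 0 (v(F, h) = -2*(-5*0 + 0) = -2*(0 + 0) = -2*0 = 0)
118905 + v(694, k) = 118905 + 0 = 118905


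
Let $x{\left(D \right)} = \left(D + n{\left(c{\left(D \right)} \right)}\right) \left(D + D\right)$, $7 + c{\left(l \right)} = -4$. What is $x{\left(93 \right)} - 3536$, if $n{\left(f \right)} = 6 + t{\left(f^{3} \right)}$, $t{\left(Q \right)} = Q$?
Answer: $-232688$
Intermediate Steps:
$c{\left(l \right)} = -11$ ($c{\left(l \right)} = -7 - 4 = -11$)
$n{\left(f \right)} = 6 + f^{3}$
$x{\left(D \right)} = 2 D \left(-1325 + D\right)$ ($x{\left(D \right)} = \left(D + \left(6 + \left(-11\right)^{3}\right)\right) \left(D + D\right) = \left(D + \left(6 - 1331\right)\right) 2 D = \left(D - 1325\right) 2 D = \left(-1325 + D\right) 2 D = 2 D \left(-1325 + D\right)$)
$x{\left(93 \right)} - 3536 = 2 \cdot 93 \left(-1325 + 93\right) - 3536 = 2 \cdot 93 \left(-1232\right) - 3536 = -229152 - 3536 = -232688$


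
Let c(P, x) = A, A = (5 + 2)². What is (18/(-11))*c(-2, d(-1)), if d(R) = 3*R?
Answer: -882/11 ≈ -80.182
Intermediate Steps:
A = 49 (A = 7² = 49)
c(P, x) = 49
(18/(-11))*c(-2, d(-1)) = (18/(-11))*49 = (18*(-1/11))*49 = -18/11*49 = -882/11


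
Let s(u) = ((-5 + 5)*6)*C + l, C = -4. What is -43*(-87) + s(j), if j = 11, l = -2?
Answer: 3739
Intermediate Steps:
s(u) = -2 (s(u) = ((-5 + 5)*6)*(-4) - 2 = (0*6)*(-4) - 2 = 0*(-4) - 2 = 0 - 2 = -2)
-43*(-87) + s(j) = -43*(-87) - 2 = 3741 - 2 = 3739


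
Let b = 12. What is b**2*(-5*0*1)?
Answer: 0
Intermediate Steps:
b**2*(-5*0*1) = 12**2*(-5*0*1) = 144*(0*1) = 144*0 = 0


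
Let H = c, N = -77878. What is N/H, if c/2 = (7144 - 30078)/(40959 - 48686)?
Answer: -300881653/22934 ≈ -13119.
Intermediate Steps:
c = 45868/7727 (c = 2*((7144 - 30078)/(40959 - 48686)) = 2*(-22934/(-7727)) = 2*(-22934*(-1/7727)) = 2*(22934/7727) = 45868/7727 ≈ 5.9361)
H = 45868/7727 ≈ 5.9361
N/H = -77878/45868/7727 = -77878*7727/45868 = -300881653/22934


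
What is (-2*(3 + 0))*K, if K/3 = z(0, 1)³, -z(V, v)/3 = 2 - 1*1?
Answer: 486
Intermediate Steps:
z(V, v) = -3 (z(V, v) = -3*(2 - 1*1) = -3*(2 - 1) = -3*1 = -3)
K = -81 (K = 3*(-3)³ = 3*(-27) = -81)
(-2*(3 + 0))*K = -2*(3 + 0)*(-81) = -2*3*(-81) = -6*(-81) = 486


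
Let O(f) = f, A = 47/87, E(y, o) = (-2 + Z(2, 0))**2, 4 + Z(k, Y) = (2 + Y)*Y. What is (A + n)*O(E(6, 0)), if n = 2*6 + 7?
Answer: 20400/29 ≈ 703.45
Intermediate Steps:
Z(k, Y) = -4 + Y*(2 + Y) (Z(k, Y) = -4 + (2 + Y)*Y = -4 + Y*(2 + Y))
E(y, o) = 36 (E(y, o) = (-2 + (-4 + 0**2 + 2*0))**2 = (-2 + (-4 + 0 + 0))**2 = (-2 - 4)**2 = (-6)**2 = 36)
n = 19 (n = 12 + 7 = 19)
A = 47/87 (A = 47*(1/87) = 47/87 ≈ 0.54023)
(A + n)*O(E(6, 0)) = (47/87 + 19)*36 = (1700/87)*36 = 20400/29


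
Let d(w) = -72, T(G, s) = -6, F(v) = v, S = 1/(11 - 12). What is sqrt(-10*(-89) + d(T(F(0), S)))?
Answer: sqrt(818) ≈ 28.601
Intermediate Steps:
S = -1 (S = 1/(-1) = -1)
sqrt(-10*(-89) + d(T(F(0), S))) = sqrt(-10*(-89) - 72) = sqrt(890 - 72) = sqrt(818)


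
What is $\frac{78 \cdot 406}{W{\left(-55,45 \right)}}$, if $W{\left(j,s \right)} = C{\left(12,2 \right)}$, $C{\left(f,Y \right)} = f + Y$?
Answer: $2262$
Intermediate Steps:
$C{\left(f,Y \right)} = Y + f$
$W{\left(j,s \right)} = 14$ ($W{\left(j,s \right)} = 2 + 12 = 14$)
$\frac{78 \cdot 406}{W{\left(-55,45 \right)}} = \frac{78 \cdot 406}{14} = 31668 \cdot \frac{1}{14} = 2262$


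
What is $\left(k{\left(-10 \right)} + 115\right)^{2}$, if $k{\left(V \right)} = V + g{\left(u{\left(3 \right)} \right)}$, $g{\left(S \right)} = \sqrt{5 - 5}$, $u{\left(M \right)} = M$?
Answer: $11025$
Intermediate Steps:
$g{\left(S \right)} = 0$ ($g{\left(S \right)} = \sqrt{0} = 0$)
$k{\left(V \right)} = V$ ($k{\left(V \right)} = V + 0 = V$)
$\left(k{\left(-10 \right)} + 115\right)^{2} = \left(-10 + 115\right)^{2} = 105^{2} = 11025$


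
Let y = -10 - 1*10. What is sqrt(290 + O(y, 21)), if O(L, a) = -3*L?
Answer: 5*sqrt(14) ≈ 18.708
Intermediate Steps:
y = -20 (y = -10 - 10 = -20)
sqrt(290 + O(y, 21)) = sqrt(290 - 3*(-20)) = sqrt(290 + 60) = sqrt(350) = 5*sqrt(14)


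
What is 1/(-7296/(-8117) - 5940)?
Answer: -8117/48207684 ≈ -0.00016838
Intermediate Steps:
1/(-7296/(-8117) - 5940) = 1/(-7296*(-1/8117) - 5940) = 1/(7296/8117 - 5940) = 1/(-48207684/8117) = -8117/48207684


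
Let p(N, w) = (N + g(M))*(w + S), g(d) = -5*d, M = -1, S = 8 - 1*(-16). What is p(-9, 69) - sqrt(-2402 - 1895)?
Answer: -372 - I*sqrt(4297) ≈ -372.0 - 65.552*I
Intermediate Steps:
S = 24 (S = 8 + 16 = 24)
p(N, w) = (5 + N)*(24 + w) (p(N, w) = (N - 5*(-1))*(w + 24) = (N + 5)*(24 + w) = (5 + N)*(24 + w))
p(-9, 69) - sqrt(-2402 - 1895) = (120 + 5*69 + 24*(-9) - 9*69) - sqrt(-2402 - 1895) = (120 + 345 - 216 - 621) - sqrt(-4297) = -372 - I*sqrt(4297)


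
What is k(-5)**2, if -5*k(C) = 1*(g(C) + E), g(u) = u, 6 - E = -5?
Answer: 36/25 ≈ 1.4400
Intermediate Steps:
E = 11 (E = 6 - 1*(-5) = 6 + 5 = 11)
k(C) = -11/5 - C/5 (k(C) = -(C + 11)/5 = -(11 + C)/5 = -11/5 - C/5)
k(-5)**2 = (-11/5 - 1/5*(-5))**2 = (-11/5 + 1)**2 = (-6/5)**2 = 36/25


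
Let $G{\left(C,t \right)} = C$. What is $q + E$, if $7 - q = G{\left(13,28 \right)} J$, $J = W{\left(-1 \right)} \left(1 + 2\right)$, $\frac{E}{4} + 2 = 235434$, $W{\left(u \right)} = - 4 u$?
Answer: $941579$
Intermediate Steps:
$E = 941728$ ($E = -8 + 4 \cdot 235434 = -8 + 941736 = 941728$)
$J = 12$ ($J = \left(-4\right) \left(-1\right) \left(1 + 2\right) = 4 \cdot 3 = 12$)
$q = -149$ ($q = 7 - 13 \cdot 12 = 7 - 156 = -149$)
$q + E = -149 + 941728 = 941579$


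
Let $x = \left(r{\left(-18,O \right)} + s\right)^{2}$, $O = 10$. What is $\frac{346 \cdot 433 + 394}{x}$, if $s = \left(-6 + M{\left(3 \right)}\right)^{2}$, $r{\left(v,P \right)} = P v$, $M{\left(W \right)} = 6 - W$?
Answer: $\frac{150212}{29241} \approx 5.137$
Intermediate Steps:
$s = 9$ ($s = \left(-6 + \left(6 - 3\right)\right)^{2} = \left(-6 + 3\right)^{2} = \left(-3\right)^{2} = 9$)
$x = 29241$ ($x = \left(10 \left(-18\right) + 9\right)^{2} = \left(-180 + 9\right)^{2} = \left(-171\right)^{2} = 29241$)
$\frac{346 \cdot 433 + 394}{x} = \frac{346 \cdot 433 + 394}{29241} = \left(149818 + 394\right) \frac{1}{29241} = 150212 \cdot \frac{1}{29241} = \frac{150212}{29241}$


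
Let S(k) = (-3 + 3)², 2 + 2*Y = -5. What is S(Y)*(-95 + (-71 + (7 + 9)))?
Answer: 0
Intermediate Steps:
Y = -7/2 (Y = -1 + (½)*(-5) = -1 - 5/2 = -7/2 ≈ -3.5000)
S(k) = 0 (S(k) = 0² = 0)
S(Y)*(-95 + (-71 + (7 + 9))) = 0*(-95 + (-71 + (7 + 9))) = 0*(-95 + (-71 + 16)) = 0*(-95 - 55) = 0*(-150) = 0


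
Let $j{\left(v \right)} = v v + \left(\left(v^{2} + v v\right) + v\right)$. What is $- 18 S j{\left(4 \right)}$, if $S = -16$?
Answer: $14976$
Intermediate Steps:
$j{\left(v \right)} = v + 3 v^{2}$ ($j{\left(v \right)} = v^{2} + \left(\left(v^{2} + v^{2}\right) + v\right) = v^{2} + \left(2 v^{2} + v\right) = v^{2} + \left(v + 2 v^{2}\right) = v + 3 v^{2}$)
$- 18 S j{\left(4 \right)} = \left(-18\right) \left(-16\right) 4 \left(1 + 3 \cdot 4\right) = 288 \cdot 4 \left(1 + 12\right) = 288 \cdot 4 \cdot 13 = 288 \cdot 52 = 14976$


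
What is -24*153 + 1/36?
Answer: -132191/36 ≈ -3672.0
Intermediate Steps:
-24*153 + 1/36 = -3672 + 1/36 = -132191/36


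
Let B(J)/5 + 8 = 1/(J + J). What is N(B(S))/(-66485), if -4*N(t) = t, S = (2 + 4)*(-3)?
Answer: -289/1914768 ≈ -0.00015093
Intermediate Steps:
S = -18 (S = 6*(-3) = -18)
B(J) = -40 + 5/(2*J) (B(J) = -40 + 5/(J + J) = -40 + 5/((2*J)) = -40 + 5*(1/(2*J)) = -40 + 5/(2*J))
N(t) = -t/4
N(B(S))/(-66485) = -(-40 + (5/2)/(-18))/4/(-66485) = -(-40 + (5/2)*(-1/18))/4*(-1/66485) = -(-40 - 5/36)/4*(-1/66485) = -1/4*(-1445/36)*(-1/66485) = (1445/144)*(-1/66485) = -289/1914768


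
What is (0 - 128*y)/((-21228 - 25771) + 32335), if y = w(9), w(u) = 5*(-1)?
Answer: -80/1833 ≈ -0.043644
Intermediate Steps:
w(u) = -5
y = -5
(0 - 128*y)/((-21228 - 25771) + 32335) = (0 - 128*(-5))/((-21228 - 25771) + 32335) = (0 + 640)/(-46999 + 32335) = 640/(-14664) = 640*(-1/14664) = -80/1833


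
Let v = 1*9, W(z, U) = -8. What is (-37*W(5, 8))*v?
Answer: 2664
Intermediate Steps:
v = 9
(-37*W(5, 8))*v = -37*(-8)*9 = 296*9 = 2664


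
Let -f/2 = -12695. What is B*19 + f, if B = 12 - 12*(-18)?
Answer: 29722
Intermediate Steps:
B = 228 (B = 12 + 216 = 228)
f = 25390 (f = -2*(-12695) = 25390)
B*19 + f = 228*19 + 25390 = 4332 + 25390 = 29722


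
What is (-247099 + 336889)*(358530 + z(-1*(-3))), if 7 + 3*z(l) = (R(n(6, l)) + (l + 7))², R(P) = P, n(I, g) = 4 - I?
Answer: 32194114710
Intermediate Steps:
z(l) = -7/3 + (5 + l)²/3 (z(l) = -7/3 + ((4 - 1*6) + (l + 7))²/3 = -7/3 + ((4 - 6) + (7 + l))²/3 = -7/3 + (-2 + (7 + l))²/3 = -7/3 + (5 + l)²/3)
(-247099 + 336889)*(358530 + z(-1*(-3))) = (-247099 + 336889)*(358530 + (-7/3 + (5 - 1*(-3))²/3)) = 89790*(358530 + (-7/3 + (5 + 3)²/3)) = 89790*(358530 + (-7/3 + (⅓)*8²)) = 89790*(358530 + (-7/3 + (⅓)*64)) = 89790*(358530 + (-7/3 + 64/3)) = 89790*(358530 + 19) = 89790*358549 = 32194114710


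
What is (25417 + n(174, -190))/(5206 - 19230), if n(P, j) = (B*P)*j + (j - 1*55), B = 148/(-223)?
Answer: -2626559/781838 ≈ -3.3595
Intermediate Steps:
B = -148/223 (B = 148*(-1/223) = -148/223 ≈ -0.66368)
n(P, j) = -55 + j - 148*P*j/223 (n(P, j) = (-148*P/223)*j + (j - 1*55) = -148*P*j/223 + (j - 55) = -148*P*j/223 + (-55 + j) = -55 + j - 148*P*j/223)
(25417 + n(174, -190))/(5206 - 19230) = (25417 + (-55 - 190 - 148/223*174*(-190)))/(5206 - 19230) = (25417 + (-55 - 190 + 4892880/223))/(-14024) = (25417 + 4838245/223)*(-1/14024) = (10506236/223)*(-1/14024) = -2626559/781838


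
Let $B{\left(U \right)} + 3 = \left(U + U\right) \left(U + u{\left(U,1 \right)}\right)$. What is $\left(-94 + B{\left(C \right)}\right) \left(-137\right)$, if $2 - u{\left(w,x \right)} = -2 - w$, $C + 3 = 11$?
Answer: $-30551$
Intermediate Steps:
$C = 8$ ($C = -3 + 11 = 8$)
$u{\left(w,x \right)} = 4 + w$ ($u{\left(w,x \right)} = 2 - \left(-2 - w\right) = 2 + \left(2 + w\right) = 4 + w$)
$B{\left(U \right)} = -3 + 2 U \left(4 + 2 U\right)$ ($B{\left(U \right)} = -3 + \left(U + U\right) \left(U + \left(4 + U\right)\right) = -3 + 2 U \left(4 + 2 U\right)$)
$\left(-94 + B{\left(C \right)}\right) \left(-137\right) = \left(-94 + \left(-3 + 4 \cdot 8^{2} + 8 \cdot 8\right)\right) \left(-137\right) = \left(-94 + \left(-3 + 4 \cdot 64 + 64\right)\right) \left(-137\right) = \left(-94 + \left(-3 + 256 + 64\right)\right) \left(-137\right) = \left(-94 + 317\right) \left(-137\right) = 223 \left(-137\right) = -30551$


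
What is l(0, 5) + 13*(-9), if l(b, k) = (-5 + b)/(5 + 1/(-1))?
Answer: -473/4 ≈ -118.25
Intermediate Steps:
l(b, k) = -5/4 + b/4 (l(b, k) = (-5 + b)/(5 - 1) = (-5 + b)/4 = (-5 + b)*(¼) = -5/4 + b/4)
l(0, 5) + 13*(-9) = (-5/4 + (¼)*0) + 13*(-9) = (-5/4 + 0) - 117 = -5/4 - 117 = -473/4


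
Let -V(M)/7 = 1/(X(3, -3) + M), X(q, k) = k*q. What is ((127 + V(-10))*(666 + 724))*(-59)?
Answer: -198464200/19 ≈ -1.0445e+7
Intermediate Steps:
V(M) = -7/(-9 + M) (V(M) = -7/(-3*3 + M) = -7/(-9 + M))
((127 + V(-10))*(666 + 724))*(-59) = ((127 - 7/(-9 - 10))*(666 + 724))*(-59) = ((127 - 7/(-19))*1390)*(-59) = ((127 - 7*(-1/19))*1390)*(-59) = ((127 + 7/19)*1390)*(-59) = ((2420/19)*1390)*(-59) = (3363800/19)*(-59) = -198464200/19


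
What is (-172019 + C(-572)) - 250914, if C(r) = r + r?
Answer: -424077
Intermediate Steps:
C(r) = 2*r
(-172019 + C(-572)) - 250914 = (-172019 + 2*(-572)) - 250914 = (-172019 - 1144) - 250914 = -173163 - 250914 = -424077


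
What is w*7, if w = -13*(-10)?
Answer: 910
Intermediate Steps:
w = 130
w*7 = 130*7 = 910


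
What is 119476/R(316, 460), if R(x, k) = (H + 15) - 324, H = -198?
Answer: -119476/507 ≈ -235.65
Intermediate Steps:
R(x, k) = -507 (R(x, k) = (-198 + 15) - 324 = -183 - 324 = -507)
119476/R(316, 460) = 119476/(-507) = 119476*(-1/507) = -119476/507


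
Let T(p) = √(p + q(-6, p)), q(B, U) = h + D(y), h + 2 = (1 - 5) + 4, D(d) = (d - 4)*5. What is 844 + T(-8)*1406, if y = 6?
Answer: 844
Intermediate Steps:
D(d) = -20 + 5*d (D(d) = (-4 + d)*5 = -20 + 5*d)
h = -2 (h = -2 + ((1 - 5) + 4) = -2 + (-4 + 4) = -2 + 0 = -2)
q(B, U) = 8 (q(B, U) = -2 + (-20 + 5*6) = -2 + (-20 + 30) = -2 + 10 = 8)
T(p) = √(8 + p) (T(p) = √(p + 8) = √(8 + p))
844 + T(-8)*1406 = 844 + √(8 - 8)*1406 = 844 + √0*1406 = 844 + 0*1406 = 844 + 0 = 844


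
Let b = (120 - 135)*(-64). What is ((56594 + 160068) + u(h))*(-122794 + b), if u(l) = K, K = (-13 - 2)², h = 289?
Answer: -26424210758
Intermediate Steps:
K = 225 (K = (-15)² = 225)
u(l) = 225
b = 960 (b = -15*(-64) = 960)
((56594 + 160068) + u(h))*(-122794 + b) = ((56594 + 160068) + 225)*(-122794 + 960) = (216662 + 225)*(-121834) = 216887*(-121834) = -26424210758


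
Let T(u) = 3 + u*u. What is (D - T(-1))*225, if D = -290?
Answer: -66150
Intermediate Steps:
T(u) = 3 + u²
(D - T(-1))*225 = (-290 - (3 + (-1)²))*225 = (-290 - (3 + 1))*225 = (-290 - 1*4)*225 = (-290 - 4)*225 = -294*225 = -66150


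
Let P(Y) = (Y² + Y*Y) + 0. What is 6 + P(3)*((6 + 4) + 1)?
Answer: 204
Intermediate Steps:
P(Y) = 2*Y² (P(Y) = (Y² + Y²) + 0 = 2*Y² + 0 = 2*Y²)
6 + P(3)*((6 + 4) + 1) = 6 + (2*3²)*((6 + 4) + 1) = 6 + (2*9)*(10 + 1) = 6 + 18*11 = 6 + 198 = 204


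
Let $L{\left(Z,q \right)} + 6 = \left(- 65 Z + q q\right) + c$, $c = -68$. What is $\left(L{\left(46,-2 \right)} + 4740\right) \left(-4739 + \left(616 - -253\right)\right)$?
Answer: $-6501600$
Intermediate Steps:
$L{\left(Z,q \right)} = -74 + q^{2} - 65 Z$ ($L{\left(Z,q \right)} = -6 - \left(68 + 65 Z - q q\right) = -6 - \left(68 - q^{2} + 65 Z\right) = -74 + q^{2} - 65 Z$)
$\left(L{\left(46,-2 \right)} + 4740\right) \left(-4739 + \left(616 - -253\right)\right) = \left(\left(-74 + \left(-2\right)^{2} - 2990\right) + 4740\right) \left(-4739 + \left(616 - -253\right)\right) = \left(\left(-74 + 4 - 2990\right) + 4740\right) \left(-4739 + \left(616 + 253\right)\right) = \left(-3060 + 4740\right) \left(-4739 + 869\right) = 1680 \left(-3870\right) = -6501600$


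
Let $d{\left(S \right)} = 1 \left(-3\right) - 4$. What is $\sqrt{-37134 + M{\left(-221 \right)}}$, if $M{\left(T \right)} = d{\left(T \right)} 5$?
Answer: $i \sqrt{37169} \approx 192.79 i$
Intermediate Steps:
$d{\left(S \right)} = -7$ ($d{\left(S \right)} = -3 - 4 = -7$)
$M{\left(T \right)} = -35$ ($M{\left(T \right)} = \left(-7\right) 5 = -35$)
$\sqrt{-37134 + M{\left(-221 \right)}} = \sqrt{-37134 - 35} = \sqrt{-37169} = i \sqrt{37169}$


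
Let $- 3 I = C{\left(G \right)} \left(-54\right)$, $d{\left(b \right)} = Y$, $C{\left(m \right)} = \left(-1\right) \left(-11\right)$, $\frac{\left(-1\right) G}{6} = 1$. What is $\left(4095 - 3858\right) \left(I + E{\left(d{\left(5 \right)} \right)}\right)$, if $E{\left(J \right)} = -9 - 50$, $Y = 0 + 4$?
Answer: $32943$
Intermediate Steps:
$Y = 4$
$G = -6$ ($G = \left(-6\right) 1 = -6$)
$C{\left(m \right)} = 11$
$d{\left(b \right)} = 4$
$E{\left(J \right)} = -59$ ($E{\left(J \right)} = -9 - 50 = -59$)
$I = 198$ ($I = - \frac{11 \left(-54\right)}{3} = \left(- \frac{1}{3}\right) \left(-594\right) = 198$)
$\left(4095 - 3858\right) \left(I + E{\left(d{\left(5 \right)} \right)}\right) = \left(4095 - 3858\right) \left(198 - 59\right) = 237 \cdot 139 = 32943$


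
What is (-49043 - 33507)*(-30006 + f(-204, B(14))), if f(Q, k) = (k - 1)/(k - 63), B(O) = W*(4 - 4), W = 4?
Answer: 156050621350/63 ≈ 2.4770e+9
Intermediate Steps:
B(O) = 0 (B(O) = 4*(4 - 4) = 4*0 = 0)
f(Q, k) = (-1 + k)/(-63 + k)
(-49043 - 33507)*(-30006 + f(-204, B(14))) = (-49043 - 33507)*(-30006 + (-1 + 0)/(-63 + 0)) = -82550*(-30006 - 1/(-63)) = -82550*(-30006 - 1/63*(-1)) = -82550*(-30006 + 1/63) = -82550*(-1890377/63) = 156050621350/63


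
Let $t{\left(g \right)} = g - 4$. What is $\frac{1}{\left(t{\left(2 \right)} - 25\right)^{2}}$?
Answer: $\frac{1}{729} \approx 0.0013717$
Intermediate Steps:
$t{\left(g \right)} = -4 + g$ ($t{\left(g \right)} = g - 4 = -4 + g$)
$\frac{1}{\left(t{\left(2 \right)} - 25\right)^{2}} = \frac{1}{\left(\left(-4 + 2\right) - 25\right)^{2}} = \frac{1}{\left(-2 - 25\right)^{2}} = \frac{1}{\left(-27\right)^{2}} = \frac{1}{729}$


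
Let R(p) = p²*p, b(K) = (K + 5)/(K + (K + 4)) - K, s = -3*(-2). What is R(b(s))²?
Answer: 377149515625/16777216 ≈ 22480.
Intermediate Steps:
s = 6
b(K) = -K + (5 + K)/(4 + 2*K) (b(K) = (5 + K)/(K + (4 + K)) - K = (5 + K)/(4 + 2*K) - K = -K + (5 + K)/(4 + 2*K))
R(p) = p³
R(b(s))² = (((5 - 3*6 - 2*6²)/(2*(2 + 6)))³)² = (((½)*(5 - 18 - 2*36)/8)³)² = (((½)*(⅛)*(5 - 18 - 72))³)² = (((½)*(⅛)*(-85))³)² = ((-85/16)³)² = (-614125/4096)² = 377149515625/16777216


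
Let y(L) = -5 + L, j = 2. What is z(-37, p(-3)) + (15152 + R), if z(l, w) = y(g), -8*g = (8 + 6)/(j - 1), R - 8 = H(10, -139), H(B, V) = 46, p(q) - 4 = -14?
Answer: 60797/4 ≈ 15199.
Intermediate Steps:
p(q) = -10 (p(q) = 4 - 14 = -10)
R = 54 (R = 8 + 46 = 54)
g = -7/4 (g = -(8 + 6)/(8*(2 - 1)) = -7/(4*1) = -7/4 ≈ -1.7500)
z(l, w) = -27/4 (z(l, w) = -5 - 7/4 = -27/4)
z(-37, p(-3)) + (15152 + R) = -27/4 + (15152 + 54) = -27/4 + 15206 = 60797/4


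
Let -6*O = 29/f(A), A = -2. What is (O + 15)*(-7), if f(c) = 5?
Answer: -2947/30 ≈ -98.233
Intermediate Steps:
O = -29/30 (O = -29/(6*5) = -⅙*29/5 = -29/30 ≈ -0.96667)
(O + 15)*(-7) = (-29/30 + 15)*(-7) = (421/30)*(-7) = -2947/30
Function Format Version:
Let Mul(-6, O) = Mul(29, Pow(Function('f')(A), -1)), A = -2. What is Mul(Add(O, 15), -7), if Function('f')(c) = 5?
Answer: Rational(-2947, 30) ≈ -98.233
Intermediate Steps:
O = Rational(-29, 30) (O = Mul(Rational(-1, 6), Mul(29, Pow(5, -1))) = Mul(Rational(-1, 6), Mul(29, Rational(1, 5))) = Mul(Rational(-1, 6), Rational(29, 5)) = Rational(-29, 30) ≈ -0.96667)
Mul(Add(O, 15), -7) = Mul(Add(Rational(-29, 30), 15), -7) = Mul(Rational(421, 30), -7) = Rational(-2947, 30)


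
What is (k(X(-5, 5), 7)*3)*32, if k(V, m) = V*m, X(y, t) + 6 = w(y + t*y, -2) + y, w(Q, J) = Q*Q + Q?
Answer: 577248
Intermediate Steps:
w(Q, J) = Q + Q**2 (w(Q, J) = Q**2 + Q = Q + Q**2)
X(y, t) = -6 + y + (y + t*y)*(1 + y + t*y) (X(y, t) = -6 + ((y + t*y)*(1 + (y + t*y)) + y) = -6 + ((y + t*y)*(1 + y + t*y) + y) = -6 + (y + (y + t*y)*(1 + y + t*y)) = -6 + y + (y + t*y)*(1 + y + t*y))
(k(X(-5, 5), 7)*3)*32 = (((-6 - 5 - 5*(1 + 5)*(1 - 5*(1 + 5)))*7)*3)*32 = (((-6 - 5 - 5*6*(1 - 5*6))*7)*3)*32 = (((-6 - 5 - 5*6*(1 - 30))*7)*3)*32 = (((-6 - 5 - 5*6*(-29))*7)*3)*32 = (((-6 - 5 + 870)*7)*3)*32 = ((859*7)*3)*32 = (6013*3)*32 = 18039*32 = 577248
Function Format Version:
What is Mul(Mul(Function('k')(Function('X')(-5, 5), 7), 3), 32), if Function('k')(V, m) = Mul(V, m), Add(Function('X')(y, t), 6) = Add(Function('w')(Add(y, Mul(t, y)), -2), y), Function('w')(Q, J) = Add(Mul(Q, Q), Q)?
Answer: 577248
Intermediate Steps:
Function('w')(Q, J) = Add(Q, Pow(Q, 2)) (Function('w')(Q, J) = Add(Pow(Q, 2), Q) = Add(Q, Pow(Q, 2)))
Function('X')(y, t) = Add(-6, y, Mul(Add(y, Mul(t, y)), Add(1, y, Mul(t, y)))) (Function('X')(y, t) = Add(-6, Add(Mul(Add(y, Mul(t, y)), Add(1, Add(y, Mul(t, y)))), y)) = Add(-6, Add(Mul(Add(y, Mul(t, y)), Add(1, y, Mul(t, y))), y)) = Add(-6, Add(y, Mul(Add(y, Mul(t, y)), Add(1, y, Mul(t, y))))) = Add(-6, y, Mul(Add(y, Mul(t, y)), Add(1, y, Mul(t, y)))))
Mul(Mul(Function('k')(Function('X')(-5, 5), 7), 3), 32) = Mul(Mul(Mul(Add(-6, -5, Mul(-5, Add(1, 5), Add(1, Mul(-5, Add(1, 5))))), 7), 3), 32) = Mul(Mul(Mul(Add(-6, -5, Mul(-5, 6, Add(1, Mul(-5, 6)))), 7), 3), 32) = Mul(Mul(Mul(Add(-6, -5, Mul(-5, 6, Add(1, -30))), 7), 3), 32) = Mul(Mul(Mul(Add(-6, -5, Mul(-5, 6, -29)), 7), 3), 32) = Mul(Mul(Mul(Add(-6, -5, 870), 7), 3), 32) = Mul(Mul(Mul(859, 7), 3), 32) = Mul(Mul(6013, 3), 32) = Mul(18039, 32) = 577248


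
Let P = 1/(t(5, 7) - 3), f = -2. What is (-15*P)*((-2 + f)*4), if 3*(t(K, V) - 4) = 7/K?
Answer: 1800/11 ≈ 163.64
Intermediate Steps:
t(K, V) = 4 + 7/(3*K) (t(K, V) = 4 + (7/K)/3 = 4 + 7/(3*K))
P = 15/22 (P = 1/((4 + (7/3)/5) - 3) = 1/((4 + (7/3)*(⅕)) - 3) = 1/((4 + 7/15) - 3) = 1/(67/15 - 3) = 1/(22/15) = 15/22 ≈ 0.68182)
(-15*P)*((-2 + f)*4) = (-15*15/22)*((-2 - 2)*4) = -(-450)*4/11 = -225/22*(-16) = 1800/11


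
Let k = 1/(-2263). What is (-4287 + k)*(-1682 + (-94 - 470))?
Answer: 21789528572/2263 ≈ 9.6286e+6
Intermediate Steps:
k = -1/2263 ≈ -0.00044189
(-4287 + k)*(-1682 + (-94 - 470)) = (-4287 - 1/2263)*(-1682 + (-94 - 470)) = -9701482*(-1682 - 564)/2263 = -9701482/2263*(-2246) = 21789528572/2263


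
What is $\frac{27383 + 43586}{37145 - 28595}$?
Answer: $\frac{70969}{8550} \approx 8.3005$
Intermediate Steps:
$\frac{27383 + 43586}{37145 - 28595} = \frac{70969}{8550}$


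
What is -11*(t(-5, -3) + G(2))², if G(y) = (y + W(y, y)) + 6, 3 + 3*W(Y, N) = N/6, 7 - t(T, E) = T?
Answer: -325424/81 ≈ -4017.6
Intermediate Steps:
t(T, E) = 7 - T
W(Y, N) = -1 + N/18 (W(Y, N) = -1 + (N/6)/3 = -1 + N/18)
G(y) = 5 + 19*y/18 (G(y) = (y + (-1 + y/18)) + 6 = (-1 + 19*y/18) + 6 = 5 + 19*y/18)
-11*(t(-5, -3) + G(2))² = -11*((7 - 1*(-5)) + (5 + (19/18)*2))² = -11*((7 + 5) + (5 + 19/9))² = -11*(12 + 64/9)² = -11*(172/9)² = -11*29584/81 = -325424/81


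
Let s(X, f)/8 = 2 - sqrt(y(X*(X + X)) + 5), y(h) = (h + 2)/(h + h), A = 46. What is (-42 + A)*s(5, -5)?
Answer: 64 - 32*sqrt(138)/5 ≈ -11.183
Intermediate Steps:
y(h) = (2 + h)/(2*h) (y(h) = (2 + h)/((2*h)) = (2 + h)*(1/(2*h)) = (2 + h)/(2*h))
s(X, f) = 16 - 8*sqrt(5 + (2 + 2*X**2)/(4*X**2)) (s(X, f) = 8*(2 - sqrt((2 + X*(X + X))/(2*((X*(X + X)))) + 5)) = 8*(2 - sqrt((2 + X*(2*X))/(2*((X*(2*X)))) + 5)) = 8*(2 - sqrt((2 + 2*X**2)/(2*((2*X**2))) + 5)) = 8*(2 - sqrt((1/(2*X**2))*(2 + 2*X**2)/2 + 5)) = 8*(2 - sqrt((2 + 2*X**2)/(4*X**2) + 5)) = 8*(2 - sqrt(5 + (2 + 2*X**2)/(4*X**2))) = 16 - 8*sqrt(5 + (2 + 2*X**2)/(4*X**2)))
(-42 + A)*s(5, -5) = (-42 + 46)*(16 - 4*sqrt(22 + 2/5**2)) = 4*(16 - 4*sqrt(22 + 2*(1/25))) = 4*(16 - 4*sqrt(22 + 2/25)) = 4*(16 - 8*sqrt(138)/5) = 64 - 32*sqrt(138)/5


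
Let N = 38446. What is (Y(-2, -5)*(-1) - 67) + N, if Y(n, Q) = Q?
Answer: 38384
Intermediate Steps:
(Y(-2, -5)*(-1) - 67) + N = (-5*(-1) - 67) + 38446 = (5 - 67) + 38446 = -62 + 38446 = 38384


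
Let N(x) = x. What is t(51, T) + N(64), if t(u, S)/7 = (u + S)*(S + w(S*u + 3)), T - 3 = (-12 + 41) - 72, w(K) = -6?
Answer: -3478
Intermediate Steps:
T = -40 (T = 3 + ((-12 + 41) - 72) = 3 + (29 - 72) = 3 - 43 = -40)
t(u, S) = 7*(-6 + S)*(S + u) (t(u, S) = 7*((u + S)*(S - 6)) = 7*((S + u)*(-6 + S)) = 7*((-6 + S)*(S + u)) = 7*(-6 + S)*(S + u))
t(51, T) + N(64) = (-42*(-40) - 42*51 + 7*(-40)² + 7*(-40)*51) + 64 = (1680 - 2142 + 7*1600 - 14280) + 64 = (1680 - 2142 + 11200 - 14280) + 64 = -3542 + 64 = -3478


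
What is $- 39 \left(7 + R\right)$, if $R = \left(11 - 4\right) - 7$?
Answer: $-273$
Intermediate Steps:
$R = 0$ ($R = 7 - 7 = 0$)
$- 39 \left(7 + R\right) = - 39 \left(7 + 0\right) = \left(-39\right) 7 = -273$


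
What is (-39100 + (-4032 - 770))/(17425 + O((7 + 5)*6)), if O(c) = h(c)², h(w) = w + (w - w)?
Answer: -43902/22609 ≈ -1.9418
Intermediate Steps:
h(w) = w (h(w) = w + 0 = w)
O(c) = c²
(-39100 + (-4032 - 770))/(17425 + O((7 + 5)*6)) = (-39100 + (-4032 - 770))/(17425 + ((7 + 5)*6)²) = (-39100 - 4802)/(17425 + (12*6)²) = -43902/(17425 + 72²) = -43902/(17425 + 5184) = -43902/22609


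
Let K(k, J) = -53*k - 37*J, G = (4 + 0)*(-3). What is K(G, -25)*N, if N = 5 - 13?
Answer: -12488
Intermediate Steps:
N = -8
G = -12 (G = 4*(-3) = -12)
K(G, -25)*N = (-53*(-12) - 37*(-25))*(-8) = (636 + 925)*(-8) = 1561*(-8) = -12488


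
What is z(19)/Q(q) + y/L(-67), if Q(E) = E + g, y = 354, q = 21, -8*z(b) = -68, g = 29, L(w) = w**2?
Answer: 111713/448900 ≈ 0.24886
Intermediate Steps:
z(b) = 17/2 (z(b) = -1/8*(-68) = 17/2)
Q(E) = 29 + E (Q(E) = E + 29 = 29 + E)
z(19)/Q(q) + y/L(-67) = 17/(2*(29 + 21)) + 354/((-67)**2) = (17/2)/50 + 354/4489 = (17/2)*(1/50) + 354*(1/4489) = 17/100 + 354/4489 = 111713/448900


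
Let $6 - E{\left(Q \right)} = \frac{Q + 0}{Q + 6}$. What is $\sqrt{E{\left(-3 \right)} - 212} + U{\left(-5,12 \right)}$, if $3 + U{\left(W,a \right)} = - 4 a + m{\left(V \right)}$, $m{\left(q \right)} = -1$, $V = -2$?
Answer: $-52 + i \sqrt{205} \approx -52.0 + 14.318 i$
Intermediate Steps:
$E{\left(Q \right)} = 6 - \frac{Q}{6 + Q}$ ($E{\left(Q \right)} = 6 - \frac{Q + 0}{Q + 6} = 6 - \frac{Q}{6 + Q}$)
$U{\left(W,a \right)} = -4 - 4 a$ ($U{\left(W,a \right)} = -3 - \left(1 + 4 a\right) = -4 - 4 a$)
$\sqrt{E{\left(-3 \right)} - 212} + U{\left(-5,12 \right)} = \sqrt{\frac{36 + 5 \left(-3\right)}{6 - 3} - 212} - 52 = \sqrt{\frac{36 - 15}{3} - 212} - 52 = \sqrt{\frac{1}{3} \cdot 21 - 212} - 52 = \sqrt{7 - 212} - 52 = \sqrt{-205} - 52 = i \sqrt{205} - 52 = -52 + i \sqrt{205}$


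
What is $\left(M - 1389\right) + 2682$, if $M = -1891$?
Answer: $-598$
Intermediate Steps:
$\left(M - 1389\right) + 2682 = \left(-1891 - 1389\right) + 2682 = -3280 + 2682 = -598$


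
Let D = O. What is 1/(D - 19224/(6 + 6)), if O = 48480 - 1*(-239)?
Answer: 1/47117 ≈ 2.1224e-5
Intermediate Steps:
O = 48719 (O = 48480 + 239 = 48719)
D = 48719
1/(D - 19224/(6 + 6)) = 1/(48719 - 19224/(6 + 6)) = 1/(48719 - 19224/12) = 1/(48719 + (1/12)*(-19224)) = 1/(48719 - 1602) = 1/47117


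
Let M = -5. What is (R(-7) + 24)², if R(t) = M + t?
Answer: 144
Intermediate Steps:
R(t) = -5 + t
(R(-7) + 24)² = ((-5 - 7) + 24)² = (-12 + 24)² = 12² = 144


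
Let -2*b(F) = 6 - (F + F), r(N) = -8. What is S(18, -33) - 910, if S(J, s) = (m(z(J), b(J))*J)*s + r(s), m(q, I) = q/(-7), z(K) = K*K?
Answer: 186030/7 ≈ 26576.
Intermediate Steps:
z(K) = K²
b(F) = -3 + F (b(F) = -(6 - (F + F))/2 = -(6 - 2*F)/2 = -3 + F)
m(q, I) = -q/7 (m(q, I) = q*(-⅐) = -q/7)
S(J, s) = -8 - s*J³/7 (S(J, s) = ((-J²/7)*J)*s - 8 = (-J³/7)*s - 8 = -s*J³/7 - 8 = -8 - s*J³/7)
S(18, -33) - 910 = (-8 - ⅐*(-33)*18³) - 910 = (-8 - ⅐*(-33)*5832) - 910 = (-8 + 192456/7) - 910 = 192400/7 - 910 = 186030/7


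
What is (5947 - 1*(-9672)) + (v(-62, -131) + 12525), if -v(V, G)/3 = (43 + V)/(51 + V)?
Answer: 309527/11 ≈ 28139.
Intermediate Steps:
v(V, G) = -3*(43 + V)/(51 + V)
(5947 - 1*(-9672)) + (v(-62, -131) + 12525) = (5947 - 1*(-9672)) + (3*(-43 - 1*(-62))/(51 - 62) + 12525) = (5947 + 9672) + (3*(-43 + 62)/(-11) + 12525) = 15619 + (3*(-1/11)*19 + 12525) = 15619 + (-57/11 + 12525) = 15619 + 137718/11 = 309527/11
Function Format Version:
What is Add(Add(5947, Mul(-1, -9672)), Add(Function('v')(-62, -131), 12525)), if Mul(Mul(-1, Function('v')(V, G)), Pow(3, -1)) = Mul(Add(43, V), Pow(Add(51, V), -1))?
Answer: Rational(309527, 11) ≈ 28139.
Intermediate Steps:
Function('v')(V, G) = Mul(-3, Pow(Add(51, V), -1), Add(43, V)) (Function('v')(V, G) = Mul(-3, Mul(Add(43, V), Pow(Add(51, V), -1))) = Mul(-3, Mul(Pow(Add(51, V), -1), Add(43, V))) = Mul(-3, Pow(Add(51, V), -1), Add(43, V)))
Add(Add(5947, Mul(-1, -9672)), Add(Function('v')(-62, -131), 12525)) = Add(Add(5947, Mul(-1, -9672)), Add(Mul(3, Pow(Add(51, -62), -1), Add(-43, Mul(-1, -62))), 12525)) = Add(Add(5947, 9672), Add(Mul(3, Pow(-11, -1), Add(-43, 62)), 12525)) = Add(15619, Add(Mul(3, Rational(-1, 11), 19), 12525)) = Add(15619, Add(Rational(-57, 11), 12525)) = Add(15619, Rational(137718, 11)) = Rational(309527, 11)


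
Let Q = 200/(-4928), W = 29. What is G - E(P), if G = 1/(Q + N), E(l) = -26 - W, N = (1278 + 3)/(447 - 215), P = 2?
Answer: 675378/12239 ≈ 55.182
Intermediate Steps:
Q = -25/616 (Q = 200*(-1/4928) = -25/616 ≈ -0.040584)
N = 1281/232 ≈ 5.5216
E(l) = -55 (E(l) = -26 - 1*29 = -26 - 29 = -55)
G = 2233/12239 (G = 1/(-25/616 + 1281/232) = 1/(12239/2233) = 2233/12239 ≈ 0.18245)
G - E(P) = 2233/12239 - 1*(-55) = 2233/12239 + 55 = 675378/12239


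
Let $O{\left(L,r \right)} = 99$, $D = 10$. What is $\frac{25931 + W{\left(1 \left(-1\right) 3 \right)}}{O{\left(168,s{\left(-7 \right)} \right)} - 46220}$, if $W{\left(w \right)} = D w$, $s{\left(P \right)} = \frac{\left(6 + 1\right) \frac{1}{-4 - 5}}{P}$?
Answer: $- \frac{25901}{46121} \approx -0.56159$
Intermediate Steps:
$s{\left(P \right)} = - \frac{7}{9 P}$ ($s{\left(P \right)} = \frac{7 \frac{1}{-9}}{P} = \frac{7 \left(- \frac{1}{9}\right)}{P} = - \frac{7}{9 P}$)
$W{\left(w \right)} = 10 w$
$\frac{25931 + W{\left(1 \left(-1\right) 3 \right)}}{O{\left(168,s{\left(-7 \right)} \right)} - 46220} = \frac{25931 + 10 \cdot 1 \left(-1\right) 3}{99 - 46220} = \frac{25931 + 10 \left(\left(-1\right) 3\right)}{-46121} = \left(25931 + 10 \left(-3\right)\right) \left(- \frac{1}{46121}\right) = \left(25931 - 30\right) \left(- \frac{1}{46121}\right) = 25901 \left(- \frac{1}{46121}\right) = - \frac{25901}{46121}$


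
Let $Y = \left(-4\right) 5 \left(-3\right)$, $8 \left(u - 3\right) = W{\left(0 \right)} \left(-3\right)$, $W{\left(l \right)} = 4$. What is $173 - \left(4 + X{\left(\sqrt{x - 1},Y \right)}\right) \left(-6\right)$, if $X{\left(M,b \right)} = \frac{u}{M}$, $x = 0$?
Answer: $197 - 9 i \approx 197.0 - 9.0 i$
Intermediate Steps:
$u = \frac{3}{2}$ ($u = 3 + \frac{4 \left(-3\right)}{8} = 3 + \frac{1}{8} \left(-12\right) = 3 - \frac{3}{2} = \frac{3}{2} \approx 1.5$)
$Y = 60$ ($Y = \left(-20\right) \left(-3\right) = 60$)
$X{\left(M,b \right)} = \frac{3}{2 M}$
$173 - \left(4 + X{\left(\sqrt{x - 1},Y \right)}\right) \left(-6\right) = 173 - \left(4 + \frac{3}{2 \sqrt{0 - 1}}\right) \left(-6\right) = 173 - \left(4 + \frac{3}{2 \sqrt{-1}}\right) \left(-6\right) = 173 - \left(4 + \frac{3}{2 i}\right) \left(-6\right) = 173 - \left(4 + \frac{3 \left(- i\right)}{2}\right) \left(-6\right) = 173 - \left(4 - \frac{3 i}{2}\right) \left(-6\right) = 173 - \left(-24 + 9 i\right) = 173 + \left(24 - 9 i\right) = 197 - 9 i$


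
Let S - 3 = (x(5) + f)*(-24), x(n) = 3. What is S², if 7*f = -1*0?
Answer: 4761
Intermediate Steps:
f = 0 (f = (-1*0)/7 = (⅐)*0 = 0)
S = -69 (S = 3 + (3 + 0)*(-24) = 3 + 3*(-24) = 3 - 72 = -69)
S² = (-69)² = 4761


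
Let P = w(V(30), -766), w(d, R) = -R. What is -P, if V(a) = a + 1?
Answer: -766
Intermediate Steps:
V(a) = 1 + a
P = 766 (P = -1*(-766) = 766)
-P = -1*766 = -766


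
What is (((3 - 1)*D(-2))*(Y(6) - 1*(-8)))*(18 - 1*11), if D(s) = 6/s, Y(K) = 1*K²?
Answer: -1848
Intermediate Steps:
Y(K) = K²
(((3 - 1)*D(-2))*(Y(6) - 1*(-8)))*(18 - 1*11) = (((3 - 1)*(6/(-2)))*(6² - 1*(-8)))*(18 - 1*11) = ((2*(6*(-½)))*(36 + 8))*(18 - 11) = ((2*(-3))*44)*7 = -6*44*7 = -264*7 = -1848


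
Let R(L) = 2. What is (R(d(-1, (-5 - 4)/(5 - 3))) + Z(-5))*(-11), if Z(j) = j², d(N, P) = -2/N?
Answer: -297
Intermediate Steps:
(R(d(-1, (-5 - 4)/(5 - 3))) + Z(-5))*(-11) = (2 + (-5)²)*(-11) = (2 + 25)*(-11) = 27*(-11) = -297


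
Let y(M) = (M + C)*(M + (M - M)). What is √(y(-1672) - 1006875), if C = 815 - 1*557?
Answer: √1357333 ≈ 1165.0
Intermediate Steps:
C = 258 (C = 815 - 557 = 258)
y(M) = M*(258 + M) (y(M) = (M + 258)*(M + (M - M)) = (258 + M)*(M + 0) = (258 + M)*M = M*(258 + M))
√(y(-1672) - 1006875) = √(-1672*(258 - 1672) - 1006875) = √(-1672*(-1414) - 1006875) = √(2364208 - 1006875) = √1357333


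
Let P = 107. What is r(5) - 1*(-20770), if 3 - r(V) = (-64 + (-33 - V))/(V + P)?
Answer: 1163339/56 ≈ 20774.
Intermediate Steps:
r(V) = 3 - (-97 - V)/(107 + V) (r(V) = 3 - (-64 + (-33 - V))/(V + 107) = 3 - (-97 - V)/(107 + V))
r(5) - 1*(-20770) = 2*(209 + 2*5)/(107 + 5) - 1*(-20770) = 2*(209 + 10)/112 + 20770 = 2*(1/112)*219 + 20770 = 219/56 + 20770 = 1163339/56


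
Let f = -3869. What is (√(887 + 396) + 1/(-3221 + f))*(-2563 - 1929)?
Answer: 2246/3545 - 4492*√1283 ≈ -1.6090e+5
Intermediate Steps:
(√(887 + 396) + 1/(-3221 + f))*(-2563 - 1929) = (√(887 + 396) + 1/(-3221 - 3869))*(-2563 - 1929) = (√1283 + 1/(-7090))*(-4492) = (√1283 - 1/7090)*(-4492) = (-1/7090 + √1283)*(-4492) = 2246/3545 - 4492*√1283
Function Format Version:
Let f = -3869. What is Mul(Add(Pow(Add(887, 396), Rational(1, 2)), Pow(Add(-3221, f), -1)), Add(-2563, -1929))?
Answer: Add(Rational(2246, 3545), Mul(-4492, Pow(1283, Rational(1, 2)))) ≈ -1.6090e+5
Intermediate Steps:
Mul(Add(Pow(Add(887, 396), Rational(1, 2)), Pow(Add(-3221, f), -1)), Add(-2563, -1929)) = Mul(Add(Pow(Add(887, 396), Rational(1, 2)), Pow(Add(-3221, -3869), -1)), Add(-2563, -1929)) = Mul(Add(Pow(1283, Rational(1, 2)), Pow(-7090, -1)), -4492) = Mul(Add(Pow(1283, Rational(1, 2)), Rational(-1, 7090)), -4492) = Mul(Add(Rational(-1, 7090), Pow(1283, Rational(1, 2))), -4492) = Add(Rational(2246, 3545), Mul(-4492, Pow(1283, Rational(1, 2))))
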